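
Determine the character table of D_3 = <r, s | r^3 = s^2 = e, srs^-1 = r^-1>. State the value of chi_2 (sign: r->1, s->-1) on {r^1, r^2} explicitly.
Conjugacy classes: {e} of size 1, {r^1, r^2} of size 2, {s, sr, ..., sr^2} of size 3.
Character table:
  irrep \ class              {e} (size 1)  {r^1, r^2} (size 2)  {s, sr, ..., sr^2} (size 3)
  chi_1 (triv)               1             1                    1                          
  chi_2 (sign: r->1, s->-1)  1             1                    -1                         
  chi_3 (2d, j=1)            2             -1                   0                          

Spot check: chi_2 (sign: r->1, s->-1) on {r^1, r^2} = 1.

Working: D_3 has order 2*3 = 6 with 3 conjugacy classes, hence 3 irreducibles. Sum of squared dims 1 + 1 + 4 = 6 = |G|. Linear characters come from the abelianisation; the 2-dimensional irreps have character r^k -> 2*cos(2*pi*j*k/3), reflections -> 0.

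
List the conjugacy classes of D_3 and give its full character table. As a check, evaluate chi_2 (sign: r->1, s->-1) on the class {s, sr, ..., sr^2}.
Conjugacy classes: {e} of size 1, {r^1, r^2} of size 2, {s, sr, ..., sr^2} of size 3.
Character table:
  irrep \ class              {e} (size 1)  {r^1, r^2} (size 2)  {s, sr, ..., sr^2} (size 3)
  chi_1 (triv)               1             1                    1                          
  chi_2 (sign: r->1, s->-1)  1             1                    -1                         
  chi_3 (2d, j=1)            2             -1                   0                          

Spot check: chi_2 (sign: r->1, s->-1) on {s, sr, ..., sr^2} = -1.

Argument: D_3 has order 2*3 = 6 with 3 conjugacy classes, hence 3 irreducibles. Sum of squared dims 1 + 1 + 4 = 6 = |G|. Linear characters come from the abelianisation; the 2-dimensional irreps have character r^k -> 2*cos(2*pi*j*k/3), reflections -> 0.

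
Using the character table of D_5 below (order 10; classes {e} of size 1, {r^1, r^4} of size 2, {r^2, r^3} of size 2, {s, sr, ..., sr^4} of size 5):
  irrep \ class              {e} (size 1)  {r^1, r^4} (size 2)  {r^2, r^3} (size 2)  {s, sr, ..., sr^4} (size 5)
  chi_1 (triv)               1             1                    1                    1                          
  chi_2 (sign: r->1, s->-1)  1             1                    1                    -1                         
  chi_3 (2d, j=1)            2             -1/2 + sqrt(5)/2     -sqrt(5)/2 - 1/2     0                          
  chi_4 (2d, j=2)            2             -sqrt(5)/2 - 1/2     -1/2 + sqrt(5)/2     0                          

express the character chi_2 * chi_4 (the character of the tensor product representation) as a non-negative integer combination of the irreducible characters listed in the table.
chi_2 tensor chi_4 = chi_4 (all other irreducibles have multiplicity 0).

Derivation: The character of a tensor product is the pointwise product (chi_2 * chi_4)(C) = chi_2(C) * chi_4(C):
  {e}: (1)*(2), {r^1, r^4}: (1)*(-sqrt(5)/2 - 1/2), {r^2, r^3}: (1)*(-1/2 + sqrt(5)/2), {s, sr, ..., sr^4}: (-1)*(0)
so (chi_2 * chi_4) takes values
  {e} -> 2, {r^1, r^4} -> -sqrt(5)/2 - 1/2, {r^2, r^3} -> -1/2 + sqrt(5)/2, {s, sr, ..., sr^4} -> 0.
Now take the inner product of this character with each irreducible chi from the table, <chi_2*chi_4, chi> = (1/10) sum_C |C| (chi_2*chi_4)(C) conj(chi(C)):
  <chi_2*chi_4, chi_1> = (1/10)[1*(2)*conj(1) + 2*(-sqrt(5)/2 - 1/2)*conj(1) + 2*(-1/2 + sqrt(5)/2)*conj(1) + 5*(0)*conj(1)]
      = (1/10)[(2) + (-sqrt(5) - 1) + (-1 + sqrt(5)) + (0)] = 0/10 = 0
  <chi_2*chi_4, chi_2> = (1/10)[1*(2)*conj(1) + 2*(-sqrt(5)/2 - 1/2)*conj(1) + 2*(-1/2 + sqrt(5)/2)*conj(1) + 5*(0)*conj(-1)]
      = (1/10)[(2) + (-sqrt(5) - 1) + (-1 + sqrt(5)) + (0)] = 0/10 = 0
  <chi_2*chi_4, chi_3> = (1/10)[1*(2)*conj(2) + 2*(-sqrt(5)/2 - 1/2)*conj(-1/2 + sqrt(5)/2) + 2*(-1/2 + sqrt(5)/2)*conj(-sqrt(5)/2 - 1/2) + 5*(0)*conj(0)]
      = (1/10)[(4) + (-2) + (-2) + (0)] = 0/10 = 0
  <chi_2*chi_4, chi_4> = (1/10)[1*(2)*conj(2) + 2*(-sqrt(5)/2 - 1/2)*conj(-sqrt(5)/2 - 1/2) + 2*(-1/2 + sqrt(5)/2)*conj(-1/2 + sqrt(5)/2) + 5*(0)*conj(0)]
      = (1/10)[(4) + (sqrt(5) + 3) + (3 - sqrt(5)) + (0)] = 10/10 = 1
Hence the multiplicities are chi_4: 1. Dimension check: dim(chi_2)*dim(chi_4) = 1*2 = 2 and sum (mult * dim) = 1*2 = 2.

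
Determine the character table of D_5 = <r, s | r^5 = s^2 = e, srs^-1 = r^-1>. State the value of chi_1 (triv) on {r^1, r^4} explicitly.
Conjugacy classes: {e} of size 1, {r^1, r^4} of size 2, {r^2, r^3} of size 2, {s, sr, ..., sr^4} of size 5.
Character table:
  irrep \ class              {e} (size 1)  {r^1, r^4} (size 2)  {r^2, r^3} (size 2)  {s, sr, ..., sr^4} (size 5)
  chi_1 (triv)               1             1                    1                    1                          
  chi_2 (sign: r->1, s->-1)  1             1                    1                    -1                         
  chi_3 (2d, j=1)            2             -1/2 + sqrt(5)/2     -sqrt(5)/2 - 1/2     0                          
  chi_4 (2d, j=2)            2             -sqrt(5)/2 - 1/2     -1/2 + sqrt(5)/2     0                          

Spot check: chi_1 (triv) on {r^1, r^4} = 1.

Solution. D_5 has order 2*5 = 10 with 4 conjugacy classes, hence 4 irreducibles. Sum of squared dims 1 + 1 + 4 + 4 = 10 = |G|. Linear characters come from the abelianisation; the 2-dimensional irreps have character r^k -> 2*cos(2*pi*j*k/5), reflections -> 0.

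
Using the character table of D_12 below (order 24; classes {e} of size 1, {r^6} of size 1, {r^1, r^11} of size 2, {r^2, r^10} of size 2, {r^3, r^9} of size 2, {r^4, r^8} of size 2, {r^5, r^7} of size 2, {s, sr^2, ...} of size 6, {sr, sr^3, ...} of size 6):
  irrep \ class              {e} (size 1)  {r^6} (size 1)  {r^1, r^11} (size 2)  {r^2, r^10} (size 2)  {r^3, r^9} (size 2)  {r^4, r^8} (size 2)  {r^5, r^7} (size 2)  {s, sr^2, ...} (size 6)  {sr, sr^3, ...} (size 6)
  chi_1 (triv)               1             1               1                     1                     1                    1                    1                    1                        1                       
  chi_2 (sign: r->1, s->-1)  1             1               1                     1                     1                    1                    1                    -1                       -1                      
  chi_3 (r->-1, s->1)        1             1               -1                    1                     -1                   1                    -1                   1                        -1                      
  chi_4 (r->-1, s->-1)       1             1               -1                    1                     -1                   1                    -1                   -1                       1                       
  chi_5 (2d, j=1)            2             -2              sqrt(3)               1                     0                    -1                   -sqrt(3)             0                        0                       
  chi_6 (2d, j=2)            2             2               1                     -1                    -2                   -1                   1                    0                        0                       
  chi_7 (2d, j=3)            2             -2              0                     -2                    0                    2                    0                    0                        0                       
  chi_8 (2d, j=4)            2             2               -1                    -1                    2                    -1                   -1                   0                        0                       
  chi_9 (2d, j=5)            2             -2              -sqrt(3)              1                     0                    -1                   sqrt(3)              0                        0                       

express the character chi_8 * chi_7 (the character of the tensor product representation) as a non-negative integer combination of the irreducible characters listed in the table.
chi_8 tensor chi_7 = chi_5 + chi_9 (all other irreducibles have multiplicity 0).

Why: The character of a tensor product is the pointwise product (chi_8 * chi_7)(C) = chi_8(C) * chi_7(C):
  {e}: (2)*(2), {r^6}: (2)*(-2), {r^1, r^11}: (-1)*(0), {r^2, r^10}: (-1)*(-2), {r^3, r^9}: (2)*(0), {r^4, r^8}: (-1)*(2), {r^5, r^7}: (-1)*(0), {s, sr^2, ...}: (0)*(0), {sr, sr^3, ...}: (0)*(0)
so (chi_8 * chi_7) takes values
  {e} -> 4, {r^6} -> -4, {r^1, r^11} -> 0, {r^2, r^10} -> 2, {r^3, r^9} -> 0, {r^4, r^8} -> -2, {r^5, r^7} -> 0, {s, sr^2, ...} -> 0, {sr, sr^3, ...} -> 0.
Now take the inner product of this character with each irreducible chi from the table, <chi_8*chi_7, chi> = (1/24) sum_C |C| (chi_8*chi_7)(C) conj(chi(C)):
  <chi_8*chi_7, chi_1> = (1/24)[1*(4)*conj(1) + 1*(-4)*conj(1) + 2*(0)*conj(1) + 2*(2)*conj(1) + 2*(0)*conj(1) + 2*(-2)*conj(1) + 2*(0)*conj(1) + 6*(0)*conj(1) + 6*(0)*conj(1)]
      = (1/24)[(4) + (-4) + (0) + (4) + (0) + (-4) + (0) + (0) + (0)] = 0/24 = 0
  <chi_8*chi_7, chi_2> = (1/24)[1*(4)*conj(1) + 1*(-4)*conj(1) + 2*(0)*conj(1) + 2*(2)*conj(1) + 2*(0)*conj(1) + 2*(-2)*conj(1) + 2*(0)*conj(1) + 6*(0)*conj(-1) + 6*(0)*conj(-1)]
      = (1/24)[(4) + (-4) + (0) + (4) + (0) + (-4) + (0) + (0) + (0)] = 0/24 = 0
  <chi_8*chi_7, chi_3> = (1/24)[1*(4)*conj(1) + 1*(-4)*conj(1) + 2*(0)*conj(-1) + 2*(2)*conj(1) + 2*(0)*conj(-1) + 2*(-2)*conj(1) + 2*(0)*conj(-1) + 6*(0)*conj(1) + 6*(0)*conj(-1)]
      = (1/24)[(4) + (-4) + (0) + (4) + (0) + (-4) + (0) + (0) + (0)] = 0/24 = 0
  <chi_8*chi_7, chi_4> = (1/24)[1*(4)*conj(1) + 1*(-4)*conj(1) + 2*(0)*conj(-1) + 2*(2)*conj(1) + 2*(0)*conj(-1) + 2*(-2)*conj(1) + 2*(0)*conj(-1) + 6*(0)*conj(-1) + 6*(0)*conj(1)]
      = (1/24)[(4) + (-4) + (0) + (4) + (0) + (-4) + (0) + (0) + (0)] = 0/24 = 0
  <chi_8*chi_7, chi_5> = (1/24)[1*(4)*conj(2) + 1*(-4)*conj(-2) + 2*(0)*conj(sqrt(3)) + 2*(2)*conj(1) + 2*(0)*conj(0) + 2*(-2)*conj(-1) + 2*(0)*conj(-sqrt(3)) + 6*(0)*conj(0) + 6*(0)*conj(0)]
      = (1/24)[(8) + (8) + (0) + (4) + (0) + (4) + (0) + (0) + (0)] = 24/24 = 1
  <chi_8*chi_7, chi_6> = (1/24)[1*(4)*conj(2) + 1*(-4)*conj(2) + 2*(0)*conj(1) + 2*(2)*conj(-1) + 2*(0)*conj(-2) + 2*(-2)*conj(-1) + 2*(0)*conj(1) + 6*(0)*conj(0) + 6*(0)*conj(0)]
      = (1/24)[(8) + (-8) + (0) + (-4) + (0) + (4) + (0) + (0) + (0)] = 0/24 = 0
  <chi_8*chi_7, chi_7> = (1/24)[1*(4)*conj(2) + 1*(-4)*conj(-2) + 2*(0)*conj(0) + 2*(2)*conj(-2) + 2*(0)*conj(0) + 2*(-2)*conj(2) + 2*(0)*conj(0) + 6*(0)*conj(0) + 6*(0)*conj(0)]
      = (1/24)[(8) + (8) + (0) + (-8) + (0) + (-8) + (0) + (0) + (0)] = 0/24 = 0
  <chi_8*chi_7, chi_8> = (1/24)[1*(4)*conj(2) + 1*(-4)*conj(2) + 2*(0)*conj(-1) + 2*(2)*conj(-1) + 2*(0)*conj(2) + 2*(-2)*conj(-1) + 2*(0)*conj(-1) + 6*(0)*conj(0) + 6*(0)*conj(0)]
      = (1/24)[(8) + (-8) + (0) + (-4) + (0) + (4) + (0) + (0) + (0)] = 0/24 = 0
  <chi_8*chi_7, chi_9> = (1/24)[1*(4)*conj(2) + 1*(-4)*conj(-2) + 2*(0)*conj(-sqrt(3)) + 2*(2)*conj(1) + 2*(0)*conj(0) + 2*(-2)*conj(-1) + 2*(0)*conj(sqrt(3)) + 6*(0)*conj(0) + 6*(0)*conj(0)]
      = (1/24)[(8) + (8) + (0) + (4) + (0) + (4) + (0) + (0) + (0)] = 24/24 = 1
Hence the multiplicities are chi_5: 1, chi_9: 1. Dimension check: dim(chi_8)*dim(chi_7) = 2*2 = 4 and sum (mult * dim) = 1*2 + 1*2 = 4.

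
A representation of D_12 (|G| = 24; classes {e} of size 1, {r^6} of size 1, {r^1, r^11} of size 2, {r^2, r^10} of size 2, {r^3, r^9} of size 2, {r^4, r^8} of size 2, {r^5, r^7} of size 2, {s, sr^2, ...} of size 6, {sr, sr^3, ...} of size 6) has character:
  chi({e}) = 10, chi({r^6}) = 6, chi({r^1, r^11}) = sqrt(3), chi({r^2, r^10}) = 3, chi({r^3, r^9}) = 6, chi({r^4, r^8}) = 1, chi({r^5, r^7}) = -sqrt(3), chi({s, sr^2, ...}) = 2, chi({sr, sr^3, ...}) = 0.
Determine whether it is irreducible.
Not irreducible (reducible): <chi, chi> = 11 > 1.

Solution. <chi, chi> = (1/|G|) sum_C |C| * |chi(C)|^2 = (1/24)[1*|10|^2 + 1*|6|^2 + 2*|sqrt(3)|^2 + 2*|3|^2 + 2*|6|^2 + 2*|1|^2 + 2*|-sqrt(3)|^2 + 6*|2|^2 + 6*|0|^2]
  = (1/24)[(100) + (36) + (6) + (18) + (72) + (2) + (6) + (24) + (0)] = 264/24 = 11.
A character is irreducible iff <chi, chi> = 1, so this representation is reducible.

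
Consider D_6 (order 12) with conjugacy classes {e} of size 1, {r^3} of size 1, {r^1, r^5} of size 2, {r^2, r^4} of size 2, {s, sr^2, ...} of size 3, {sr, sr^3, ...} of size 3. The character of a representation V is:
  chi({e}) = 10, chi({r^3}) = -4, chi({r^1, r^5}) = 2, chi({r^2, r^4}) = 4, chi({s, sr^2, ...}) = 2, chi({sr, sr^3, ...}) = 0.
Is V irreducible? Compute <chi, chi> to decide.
Not irreducible (reducible): <chi, chi> = 14 > 1.

Details: <chi, chi> = (1/|G|) sum_C |C| * |chi(C)|^2 = (1/12)[1*|10|^2 + 1*|-4|^2 + 2*|2|^2 + 2*|4|^2 + 3*|2|^2 + 3*|0|^2]
  = (1/12)[(100) + (16) + (8) + (32) + (12) + (0)] = 168/12 = 14.
A character is irreducible iff <chi, chi> = 1, so this representation is reducible.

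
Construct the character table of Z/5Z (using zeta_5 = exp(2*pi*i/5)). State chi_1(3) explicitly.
Character table of Z/5Z (irreps indexed chi_0,...,chi_4 with chi_k(m) = zeta_5^(k*m), zeta_5 = exp(2*pi*i/5)):
  irrep \ class  {0} (size 1)  {1} (size 1)    {2} (size 1)    {3} (size 1)    {4} (size 1)  
  chi_0          1             1               1               1               1             
  chi_1          1             exp(2*I*pi/5)   exp(4*I*pi/5)   exp(-4*I*pi/5)  exp(-2*I*pi/5)
  chi_2          1             exp(4*I*pi/5)   exp(-2*I*pi/5)  exp(2*I*pi/5)   exp(-4*I*pi/5)
  chi_3          1             exp(-4*I*pi/5)  exp(2*I*pi/5)   exp(-2*I*pi/5)  exp(4*I*pi/5) 
  chi_4          1             exp(-2*I*pi/5)  exp(-4*I*pi/5)  exp(4*I*pi/5)   exp(2*I*pi/5) 

Spot check: chi_1(3) = zeta_5^(1*3) = zeta_5^3 = exp(-4*I*pi/5).

Justification: Z/5Z is abelian, so all 5 irreducible complex representations are 1-dimensional. They are given by chi_k(m) = zeta_5^(k*m) for k = 0,...,4. Row orthogonality: sum_m chi_k(m) conj(chi_l(m)) = 5 * [k = l].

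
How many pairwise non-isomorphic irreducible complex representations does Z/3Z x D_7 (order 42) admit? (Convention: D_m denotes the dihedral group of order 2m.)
15

Why: The number of irreducible complex representations of a finite group equals its number of conjugacy classes. For a direct product, #classes(G x H) = #classes(G) * #classes(H). Z/3Z has 3 classes (abelian), D_7 has 5 classes, so 3 * 5 = 15, so Z/3Z x D_7 (order 42) has exactly 15 irreducible complex representations.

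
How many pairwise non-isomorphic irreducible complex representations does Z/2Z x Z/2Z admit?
4

Proof sketch: The number of irreducible complex representations of a finite group equals its number of conjugacy classes. Z/2Z x Z/2Z is abelian of order 4, so every element is its own conjugacy class: 4 classes, so Z/2Z x Z/2Z (order 4) has exactly 4 irreducible complex representations.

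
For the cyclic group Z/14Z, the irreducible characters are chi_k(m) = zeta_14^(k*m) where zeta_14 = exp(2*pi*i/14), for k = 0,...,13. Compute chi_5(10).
chi_5(10) = zeta_14^50 = exp(-6*I*pi/7)

Proof sketch: chi_5(10) = zeta_14^(5*10) = zeta_14^50. Since zeta_14^14 = 1, this equals zeta_14^8 = exp(2*pi*i*8/14) = exp(-6*I*pi/7).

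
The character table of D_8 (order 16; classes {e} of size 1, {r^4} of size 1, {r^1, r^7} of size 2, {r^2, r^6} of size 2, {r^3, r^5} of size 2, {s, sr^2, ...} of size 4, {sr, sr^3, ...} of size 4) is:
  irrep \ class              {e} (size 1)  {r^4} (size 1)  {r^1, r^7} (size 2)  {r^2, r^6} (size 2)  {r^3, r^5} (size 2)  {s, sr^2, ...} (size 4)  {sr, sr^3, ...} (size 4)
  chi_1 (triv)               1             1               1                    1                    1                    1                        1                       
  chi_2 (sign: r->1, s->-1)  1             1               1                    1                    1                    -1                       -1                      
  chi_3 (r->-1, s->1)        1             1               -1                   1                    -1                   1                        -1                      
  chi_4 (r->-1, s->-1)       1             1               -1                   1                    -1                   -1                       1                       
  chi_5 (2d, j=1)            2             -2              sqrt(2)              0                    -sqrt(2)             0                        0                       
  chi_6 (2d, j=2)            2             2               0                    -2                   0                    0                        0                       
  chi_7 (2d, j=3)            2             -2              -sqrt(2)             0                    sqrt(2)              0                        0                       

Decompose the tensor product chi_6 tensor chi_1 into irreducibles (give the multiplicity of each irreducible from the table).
chi_6 tensor chi_1 = chi_6 (all other irreducibles have multiplicity 0).

Details: The character of a tensor product is the pointwise product (chi_6 * chi_1)(C) = chi_6(C) * chi_1(C):
  {e}: (2)*(1), {r^4}: (2)*(1), {r^1, r^7}: (0)*(1), {r^2, r^6}: (-2)*(1), {r^3, r^5}: (0)*(1), {s, sr^2, ...}: (0)*(1), {sr, sr^3, ...}: (0)*(1)
so (chi_6 * chi_1) takes values
  {e} -> 2, {r^4} -> 2, {r^1, r^7} -> 0, {r^2, r^6} -> -2, {r^3, r^5} -> 0, {s, sr^2, ...} -> 0, {sr, sr^3, ...} -> 0.
Now take the inner product of this character with each irreducible chi from the table, <chi_6*chi_1, chi> = (1/16) sum_C |C| (chi_6*chi_1)(C) conj(chi(C)):
  <chi_6*chi_1, chi_1> = (1/16)[1*(2)*conj(1) + 1*(2)*conj(1) + 2*(0)*conj(1) + 2*(-2)*conj(1) + 2*(0)*conj(1) + 4*(0)*conj(1) + 4*(0)*conj(1)]
      = (1/16)[(2) + (2) + (0) + (-4) + (0) + (0) + (0)] = 0/16 = 0
  <chi_6*chi_1, chi_2> = (1/16)[1*(2)*conj(1) + 1*(2)*conj(1) + 2*(0)*conj(1) + 2*(-2)*conj(1) + 2*(0)*conj(1) + 4*(0)*conj(-1) + 4*(0)*conj(-1)]
      = (1/16)[(2) + (2) + (0) + (-4) + (0) + (0) + (0)] = 0/16 = 0
  <chi_6*chi_1, chi_3> = (1/16)[1*(2)*conj(1) + 1*(2)*conj(1) + 2*(0)*conj(-1) + 2*(-2)*conj(1) + 2*(0)*conj(-1) + 4*(0)*conj(1) + 4*(0)*conj(-1)]
      = (1/16)[(2) + (2) + (0) + (-4) + (0) + (0) + (0)] = 0/16 = 0
  <chi_6*chi_1, chi_4> = (1/16)[1*(2)*conj(1) + 1*(2)*conj(1) + 2*(0)*conj(-1) + 2*(-2)*conj(1) + 2*(0)*conj(-1) + 4*(0)*conj(-1) + 4*(0)*conj(1)]
      = (1/16)[(2) + (2) + (0) + (-4) + (0) + (0) + (0)] = 0/16 = 0
  <chi_6*chi_1, chi_5> = (1/16)[1*(2)*conj(2) + 1*(2)*conj(-2) + 2*(0)*conj(sqrt(2)) + 2*(-2)*conj(0) + 2*(0)*conj(-sqrt(2)) + 4*(0)*conj(0) + 4*(0)*conj(0)]
      = (1/16)[(4) + (-4) + (0) + (0) + (0) + (0) + (0)] = 0/16 = 0
  <chi_6*chi_1, chi_6> = (1/16)[1*(2)*conj(2) + 1*(2)*conj(2) + 2*(0)*conj(0) + 2*(-2)*conj(-2) + 2*(0)*conj(0) + 4*(0)*conj(0) + 4*(0)*conj(0)]
      = (1/16)[(4) + (4) + (0) + (8) + (0) + (0) + (0)] = 16/16 = 1
  <chi_6*chi_1, chi_7> = (1/16)[1*(2)*conj(2) + 1*(2)*conj(-2) + 2*(0)*conj(-sqrt(2)) + 2*(-2)*conj(0) + 2*(0)*conj(sqrt(2)) + 4*(0)*conj(0) + 4*(0)*conj(0)]
      = (1/16)[(4) + (-4) + (0) + (0) + (0) + (0) + (0)] = 0/16 = 0
Hence the multiplicities are chi_6: 1. Dimension check: dim(chi_6)*dim(chi_1) = 2*1 = 2 and sum (mult * dim) = 1*2 = 2.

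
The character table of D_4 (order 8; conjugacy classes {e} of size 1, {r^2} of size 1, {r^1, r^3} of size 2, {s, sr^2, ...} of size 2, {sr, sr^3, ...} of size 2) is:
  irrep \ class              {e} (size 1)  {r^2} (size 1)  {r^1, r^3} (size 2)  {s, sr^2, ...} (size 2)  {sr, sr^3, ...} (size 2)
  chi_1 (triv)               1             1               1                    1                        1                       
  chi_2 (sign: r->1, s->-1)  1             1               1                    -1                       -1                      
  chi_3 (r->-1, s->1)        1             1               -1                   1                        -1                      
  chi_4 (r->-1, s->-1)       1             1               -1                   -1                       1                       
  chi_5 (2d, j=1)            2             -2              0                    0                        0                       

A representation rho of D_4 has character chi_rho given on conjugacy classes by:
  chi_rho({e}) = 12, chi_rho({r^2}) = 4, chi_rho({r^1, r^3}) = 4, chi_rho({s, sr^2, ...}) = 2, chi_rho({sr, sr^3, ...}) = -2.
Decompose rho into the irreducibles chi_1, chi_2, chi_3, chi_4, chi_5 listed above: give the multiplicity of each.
Multiplicities: chi_1: 3, chi_2: 3, chi_3: 2, chi_4: 0, chi_5: 2.

Why: Use <chi_rho, chi> = (1/|G|) sum_C |C| * chi_rho(C) * conj(chi(C)) with |G| = 8 for each irreducible chi in the table:
  <chi_rho, chi_1> = (1/8)[1*(12)*conj(1) + 1*(4)*conj(1) + 2*(4)*conj(1) + 2*(2)*conj(1) + 2*(-2)*conj(1)]
      = (1/8)[(12) + (4) + (8) + (4) + (-4)] = 24/8 = 3
  <chi_rho, chi_2> = (1/8)[1*(12)*conj(1) + 1*(4)*conj(1) + 2*(4)*conj(1) + 2*(2)*conj(-1) + 2*(-2)*conj(-1)]
      = (1/8)[(12) + (4) + (8) + (-4) + (4)] = 24/8 = 3
  <chi_rho, chi_3> = (1/8)[1*(12)*conj(1) + 1*(4)*conj(1) + 2*(4)*conj(-1) + 2*(2)*conj(1) + 2*(-2)*conj(-1)]
      = (1/8)[(12) + (4) + (-8) + (4) + (4)] = 16/8 = 2
  <chi_rho, chi_4> = (1/8)[1*(12)*conj(1) + 1*(4)*conj(1) + 2*(4)*conj(-1) + 2*(2)*conj(-1) + 2*(-2)*conj(1)]
      = (1/8)[(12) + (4) + (-8) + (-4) + (-4)] = 0/8 = 0
  <chi_rho, chi_5> = (1/8)[1*(12)*conj(2) + 1*(4)*conj(-2) + 2*(4)*conj(0) + 2*(2)*conj(0) + 2*(-2)*conj(0)]
      = (1/8)[(24) + (-8) + (0) + (0) + (0)] = 16/8 = 2
Dimension check: dim(rho) = sum (mult * dim) = 3*1 + 3*1 + 2*1 + 0*1 + 2*2 = 12 = chi_rho(e) = 12.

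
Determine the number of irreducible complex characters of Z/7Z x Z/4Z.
28

Justification: The number of irreducible complex representations of a finite group equals its number of conjugacy classes. Z/7Z x Z/4Z is abelian of order 28, so every element is its own conjugacy class: 28 classes, so Z/7Z x Z/4Z (order 28) has exactly 28 irreducible complex representations.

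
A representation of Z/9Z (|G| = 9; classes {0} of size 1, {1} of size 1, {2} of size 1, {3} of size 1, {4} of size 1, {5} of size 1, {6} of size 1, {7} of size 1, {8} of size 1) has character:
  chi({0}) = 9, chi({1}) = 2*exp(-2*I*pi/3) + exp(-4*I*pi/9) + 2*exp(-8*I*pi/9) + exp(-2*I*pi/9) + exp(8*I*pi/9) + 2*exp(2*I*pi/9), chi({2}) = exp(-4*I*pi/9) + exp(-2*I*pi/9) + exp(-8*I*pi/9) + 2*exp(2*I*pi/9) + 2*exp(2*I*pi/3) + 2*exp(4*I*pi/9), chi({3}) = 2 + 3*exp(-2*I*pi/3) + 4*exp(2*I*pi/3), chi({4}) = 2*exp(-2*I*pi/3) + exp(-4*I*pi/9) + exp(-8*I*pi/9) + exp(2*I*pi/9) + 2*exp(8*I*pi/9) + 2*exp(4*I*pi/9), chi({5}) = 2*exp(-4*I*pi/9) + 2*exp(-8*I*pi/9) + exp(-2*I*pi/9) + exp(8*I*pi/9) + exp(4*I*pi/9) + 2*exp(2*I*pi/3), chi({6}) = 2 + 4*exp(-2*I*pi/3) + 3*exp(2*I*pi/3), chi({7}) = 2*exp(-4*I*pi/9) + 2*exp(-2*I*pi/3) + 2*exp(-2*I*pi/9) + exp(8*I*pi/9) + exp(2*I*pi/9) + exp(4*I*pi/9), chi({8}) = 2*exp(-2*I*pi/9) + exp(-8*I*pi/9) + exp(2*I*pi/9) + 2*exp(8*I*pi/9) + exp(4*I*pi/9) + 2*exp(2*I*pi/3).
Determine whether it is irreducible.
Not irreducible (reducible): <chi, chi> = 15 > 1.

Reasoning: <chi, chi> = (1/|G|) sum_C |C| * |chi(C)|^2 = (1/9)[1*|9|^2 + 1*|2*exp(-2*I*pi/3) + exp(-4*I*pi/9) + 2*exp(-8*I*pi/9) + exp(-2*I*pi/9) + exp(8*I*pi/9) + 2*exp(2*I*pi/9)|^2 + 1*|exp(-4*I*pi/9) + exp(-2*I*pi/9) + exp(-8*I*pi/9) + 2*exp(2*I*pi/9) + 2*exp(2*I*pi/3) + 2*exp(4*I*pi/9)|^2 + 1*|2 + 3*exp(-2*I*pi/3) + 4*exp(2*I*pi/3)|^2 + 1*|2*exp(-2*I*pi/3) + exp(-4*I*pi/9) + exp(-8*I*pi/9) + exp(2*I*pi/9) + 2*exp(8*I*pi/9) + 2*exp(4*I*pi/9)|^2 + 1*|2*exp(-4*I*pi/9) + 2*exp(-8*I*pi/9) + exp(-2*I*pi/9) + exp(8*I*pi/9) + exp(4*I*pi/9) + 2*exp(2*I*pi/3)|^2 + 1*|2 + 4*exp(-2*I*pi/3) + 3*exp(2*I*pi/3)|^2 + 1*|2*exp(-4*I*pi/9) + 2*exp(-2*I*pi/3) + 2*exp(-2*I*pi/9) + exp(8*I*pi/9) + exp(2*I*pi/9) + exp(4*I*pi/9)|^2 + 1*|2*exp(-2*I*pi/9) + exp(-8*I*pi/9) + exp(2*I*pi/9) + 2*exp(8*I*pi/9) + exp(4*I*pi/9) + 2*exp(2*I*pi/3)|^2]
  = (1/9)[(81) + (15 + 8*exp(-4*I*pi/9) + 7*exp(-2*I*pi/3) + 9*exp(-2*I*pi/9) + 9*exp(-8*I*pi/9) + 9*exp(8*I*pi/9) + 9*exp(2*I*pi/9) + 7*exp(2*I*pi/3) + 8*exp(4*I*pi/9)) + (15 + 9*exp(-4*I*pi/9) + 7*exp(-2*I*pi/3) + 9*exp(-2*I*pi/9) + 8*exp(-8*I*pi/9) + 8*exp(8*I*pi/9) + 9*exp(2*I*pi/9) + 7*exp(2*I*pi/3) + 9*exp(4*I*pi/9)) + (3) + (15 + 9*exp(-4*I*pi/9) + 7*exp(-2*I*pi/3) + 8*exp(-2*I*pi/9) + 9*exp(-8*I*pi/9) + 9*exp(8*I*pi/9) + 8*exp(2*I*pi/9) + 7*exp(2*I*pi/3) + 9*exp(4*I*pi/9)) + (15 + 9*exp(-4*I*pi/9) + 7*exp(-2*I*pi/3) + 8*exp(-2*I*pi/9) + 9*exp(-8*I*pi/9) + 9*exp(8*I*pi/9) + 8*exp(2*I*pi/9) + 7*exp(2*I*pi/3) + 9*exp(4*I*pi/9)) + (3) + (15 + 9*exp(-4*I*pi/9) + 7*exp(-2*I*pi/3) + 9*exp(-2*I*pi/9) + 8*exp(-8*I*pi/9) + 8*exp(8*I*pi/9) + 9*exp(2*I*pi/9) + 7*exp(2*I*pi/3) + 9*exp(4*I*pi/9)) + (15 + 8*exp(-4*I*pi/9) + 7*exp(-2*I*pi/3) + 9*exp(-2*I*pi/9) + 9*exp(-8*I*pi/9) + 9*exp(8*I*pi/9) + 9*exp(2*I*pi/9) + 7*exp(2*I*pi/3) + 8*exp(4*I*pi/9))] = 135/9 = 15.
(Exp terms are combined using exp(i*s)*conj(exp(i*t)) = exp(i*(s-t)), and sums of them are collapsed using the identity that for every m > 1 the m distinct m-th roots of unity sum to 0, e.g. 1 + exp(2*I*pi/3) + exp(-2*I*pi/3) = 0.)
A character is irreducible iff <chi, chi> = 1, so this representation is reducible.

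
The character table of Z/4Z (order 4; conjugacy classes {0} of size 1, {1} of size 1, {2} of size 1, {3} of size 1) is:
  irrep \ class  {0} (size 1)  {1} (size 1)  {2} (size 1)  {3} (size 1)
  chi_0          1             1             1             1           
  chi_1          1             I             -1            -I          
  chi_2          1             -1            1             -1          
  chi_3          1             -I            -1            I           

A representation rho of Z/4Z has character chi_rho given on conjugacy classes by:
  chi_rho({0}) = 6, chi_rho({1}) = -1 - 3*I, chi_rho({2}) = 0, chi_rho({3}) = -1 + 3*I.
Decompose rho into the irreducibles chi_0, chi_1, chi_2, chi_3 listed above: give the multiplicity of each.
Multiplicities: chi_0: 1, chi_1: 0, chi_2: 2, chi_3: 3.

Why: Use <chi_rho, chi> = (1/|G|) sum_C |C| * chi_rho(C) * conj(chi(C)) with |G| = 4 for each irreducible chi in the table:
  <chi_rho, chi_0> = (1/4)[1*(6)*conj(1) + 1*(-1 - 3*I)*conj(1) + 1*(0)*conj(1) + 1*(-1 + 3*I)*conj(1)]
      = (1/4)[(6) + (-1 - 3*I) + (0) + (-1 + 3*I)] = 4/4 = 1
  <chi_rho, chi_1> = (1/4)[1*(6)*conj(1) + 1*(-1 - 3*I)*conj(I) + 1*(0)*conj(-1) + 1*(-1 + 3*I)*conj(-I)]
      = (1/4)[(6) + (-3 + I) + (0) + (-3 - I)] = 0/4 = 0
  <chi_rho, chi_2> = (1/4)[1*(6)*conj(1) + 1*(-1 - 3*I)*conj(-1) + 1*(0)*conj(1) + 1*(-1 + 3*I)*conj(-1)]
      = (1/4)[(6) + (1 + 3*I) + (0) + (1 - 3*I)] = 8/4 = 2
  <chi_rho, chi_3> = (1/4)[1*(6)*conj(1) + 1*(-1 - 3*I)*conj(-I) + 1*(0)*conj(-1) + 1*(-1 + 3*I)*conj(I)]
      = (1/4)[(6) + (3 - I) + (0) + (3 + I)] = 12/4 = 3
(Exp terms are combined using exp(i*s)*conj(exp(i*t)) = exp(i*(s-t)), and sums of them are collapsed using the identity that for every m > 1 the m distinct m-th roots of unity sum to 0, e.g. 1 + exp(2*I*pi/3) + exp(-2*I*pi/3) = 0.)
Dimension check: dim(rho) = sum (mult * dim) = 1*1 + 0*1 + 2*1 + 3*1 = 6 = chi_rho(e) = 6.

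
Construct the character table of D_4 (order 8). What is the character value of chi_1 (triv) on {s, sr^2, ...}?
Conjugacy classes: {e} of size 1, {r^2} of size 1, {r^1, r^3} of size 2, {s, sr^2, ...} of size 2, {sr, sr^3, ...} of size 2.
Character table:
  irrep \ class              {e} (size 1)  {r^2} (size 1)  {r^1, r^3} (size 2)  {s, sr^2, ...} (size 2)  {sr, sr^3, ...} (size 2)
  chi_1 (triv)               1             1               1                    1                        1                       
  chi_2 (sign: r->1, s->-1)  1             1               1                    -1                       -1                      
  chi_3 (r->-1, s->1)        1             1               -1                   1                        -1                      
  chi_4 (r->-1, s->-1)       1             1               -1                   -1                       1                       
  chi_5 (2d, j=1)            2             -2              0                    0                        0                       

Spot check: chi_1 (triv) on {s, sr^2, ...} = 1.

Derivation: D_4 has order 2*4 = 8 with 5 conjugacy classes, hence 5 irreducibles. Sum of squared dims 1 + 1 + 1 + 1 + 4 = 8 = |G|. Linear characters come from the abelianisation; the 2-dimensional irreps have character r^k -> 2*cos(2*pi*j*k/4), reflections -> 0.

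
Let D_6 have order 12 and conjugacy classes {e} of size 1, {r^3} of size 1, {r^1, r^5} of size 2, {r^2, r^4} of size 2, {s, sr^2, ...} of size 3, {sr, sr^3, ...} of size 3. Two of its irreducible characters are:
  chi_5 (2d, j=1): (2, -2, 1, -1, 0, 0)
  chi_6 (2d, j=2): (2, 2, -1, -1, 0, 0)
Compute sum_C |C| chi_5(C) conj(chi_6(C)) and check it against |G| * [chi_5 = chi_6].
Sum = 0; so <chi_5, chi_6> = 0 (distinct irreducibles are orthogonal).

Explanation: Compute term by term over conjugacy classes (|C| * chi_5(C) * conj(chi_6(C))):
  1*(2)*conj(2) + 1*(-2)*conj(2) + 2*(1)*conj(-1) + 2*(-1)*conj(-1) + 3*(0)*conj(0) + 3*(0)*conj(0)
  = (4) + (-4) + (-2) + (2) + (0) + (0)
  = 0.
Dividing by |G| = 12 gives 0/12 = 0, matching the row-orthogonality relation <chi_5, chi_6> = [chi_5 = chi_6].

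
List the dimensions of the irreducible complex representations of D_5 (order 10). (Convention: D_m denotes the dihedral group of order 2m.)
Dimensions: 1, 1, 2, 2

Explanation: There are 4 irreducibles (= number of conjugacy classes). Their dimensions d_i satisfy sum d_i^2 = |G| = 10: 1 + 1 + 4 + 4 = 10.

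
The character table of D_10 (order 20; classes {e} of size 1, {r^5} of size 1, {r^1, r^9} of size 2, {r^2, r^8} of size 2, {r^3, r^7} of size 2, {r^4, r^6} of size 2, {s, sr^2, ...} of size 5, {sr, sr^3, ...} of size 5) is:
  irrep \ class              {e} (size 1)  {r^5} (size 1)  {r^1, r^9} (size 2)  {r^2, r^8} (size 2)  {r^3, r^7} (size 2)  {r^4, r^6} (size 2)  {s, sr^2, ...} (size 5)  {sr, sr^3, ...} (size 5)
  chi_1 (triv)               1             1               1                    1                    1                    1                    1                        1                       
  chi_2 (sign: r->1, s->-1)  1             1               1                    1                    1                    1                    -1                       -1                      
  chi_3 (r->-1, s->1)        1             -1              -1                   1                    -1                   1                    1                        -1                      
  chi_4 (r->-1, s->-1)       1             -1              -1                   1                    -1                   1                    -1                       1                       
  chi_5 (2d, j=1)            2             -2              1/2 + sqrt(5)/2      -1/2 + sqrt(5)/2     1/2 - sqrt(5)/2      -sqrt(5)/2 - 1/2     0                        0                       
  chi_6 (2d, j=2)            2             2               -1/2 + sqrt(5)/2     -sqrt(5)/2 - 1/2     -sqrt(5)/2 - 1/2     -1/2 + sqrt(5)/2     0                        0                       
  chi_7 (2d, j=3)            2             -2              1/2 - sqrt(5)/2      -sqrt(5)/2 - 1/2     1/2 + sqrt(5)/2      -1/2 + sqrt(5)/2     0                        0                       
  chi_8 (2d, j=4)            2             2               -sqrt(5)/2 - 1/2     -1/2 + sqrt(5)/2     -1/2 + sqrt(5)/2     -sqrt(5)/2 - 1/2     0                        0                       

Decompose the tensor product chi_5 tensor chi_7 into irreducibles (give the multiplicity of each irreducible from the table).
chi_5 tensor chi_7 = chi_6 + chi_8 (all other irreducibles have multiplicity 0).

Working: The character of a tensor product is the pointwise product (chi_5 * chi_7)(C) = chi_5(C) * chi_7(C):
  {e}: (2)*(2), {r^5}: (-2)*(-2), {r^1, r^9}: (1/2 + sqrt(5)/2)*(1/2 - sqrt(5)/2), {r^2, r^8}: (-1/2 + sqrt(5)/2)*(-sqrt(5)/2 - 1/2), {r^3, r^7}: (1/2 - sqrt(5)/2)*(1/2 + sqrt(5)/2), {r^4, r^6}: (-sqrt(5)/2 - 1/2)*(-1/2 + sqrt(5)/2), {s, sr^2, ...}: (0)*(0), {sr, sr^3, ...}: (0)*(0)
so (chi_5 * chi_7) takes values
  {e} -> 4, {r^5} -> 4, {r^1, r^9} -> -1, {r^2, r^8} -> -1, {r^3, r^7} -> -1, {r^4, r^6} -> -1, {s, sr^2, ...} -> 0, {sr, sr^3, ...} -> 0.
Now take the inner product of this character with each irreducible chi from the table, <chi_5*chi_7, chi> = (1/20) sum_C |C| (chi_5*chi_7)(C) conj(chi(C)):
  <chi_5*chi_7, chi_1> = (1/20)[1*(4)*conj(1) + 1*(4)*conj(1) + 2*(-1)*conj(1) + 2*(-1)*conj(1) + 2*(-1)*conj(1) + 2*(-1)*conj(1) + 5*(0)*conj(1) + 5*(0)*conj(1)]
      = (1/20)[(4) + (4) + (-2) + (-2) + (-2) + (-2) + (0) + (0)] = 0/20 = 0
  <chi_5*chi_7, chi_2> = (1/20)[1*(4)*conj(1) + 1*(4)*conj(1) + 2*(-1)*conj(1) + 2*(-1)*conj(1) + 2*(-1)*conj(1) + 2*(-1)*conj(1) + 5*(0)*conj(-1) + 5*(0)*conj(-1)]
      = (1/20)[(4) + (4) + (-2) + (-2) + (-2) + (-2) + (0) + (0)] = 0/20 = 0
  <chi_5*chi_7, chi_3> = (1/20)[1*(4)*conj(1) + 1*(4)*conj(-1) + 2*(-1)*conj(-1) + 2*(-1)*conj(1) + 2*(-1)*conj(-1) + 2*(-1)*conj(1) + 5*(0)*conj(1) + 5*(0)*conj(-1)]
      = (1/20)[(4) + (-4) + (2) + (-2) + (2) + (-2) + (0) + (0)] = 0/20 = 0
  <chi_5*chi_7, chi_4> = (1/20)[1*(4)*conj(1) + 1*(4)*conj(-1) + 2*(-1)*conj(-1) + 2*(-1)*conj(1) + 2*(-1)*conj(-1) + 2*(-1)*conj(1) + 5*(0)*conj(-1) + 5*(0)*conj(1)]
      = (1/20)[(4) + (-4) + (2) + (-2) + (2) + (-2) + (0) + (0)] = 0/20 = 0
  <chi_5*chi_7, chi_5> = (1/20)[1*(4)*conj(2) + 1*(4)*conj(-2) + 2*(-1)*conj(1/2 + sqrt(5)/2) + 2*(-1)*conj(-1/2 + sqrt(5)/2) + 2*(-1)*conj(1/2 - sqrt(5)/2) + 2*(-1)*conj(-sqrt(5)/2 - 1/2) + 5*(0)*conj(0) + 5*(0)*conj(0)]
      = (1/20)[(8) + (-8) + (-sqrt(5) - 1) + (1 - sqrt(5)) + (-1 + sqrt(5)) + (1 + sqrt(5)) + (0) + (0)] = 0/20 = 0
  <chi_5*chi_7, chi_6> = (1/20)[1*(4)*conj(2) + 1*(4)*conj(2) + 2*(-1)*conj(-1/2 + sqrt(5)/2) + 2*(-1)*conj(-sqrt(5)/2 - 1/2) + 2*(-1)*conj(-sqrt(5)/2 - 1/2) + 2*(-1)*conj(-1/2 + sqrt(5)/2) + 5*(0)*conj(0) + 5*(0)*conj(0)]
      = (1/20)[(8) + (8) + (1 - sqrt(5)) + (1 + sqrt(5)) + (1 + sqrt(5)) + (1 - sqrt(5)) + (0) + (0)] = 20/20 = 1
  <chi_5*chi_7, chi_7> = (1/20)[1*(4)*conj(2) + 1*(4)*conj(-2) + 2*(-1)*conj(1/2 - sqrt(5)/2) + 2*(-1)*conj(-sqrt(5)/2 - 1/2) + 2*(-1)*conj(1/2 + sqrt(5)/2) + 2*(-1)*conj(-1/2 + sqrt(5)/2) + 5*(0)*conj(0) + 5*(0)*conj(0)]
      = (1/20)[(8) + (-8) + (-1 + sqrt(5)) + (1 + sqrt(5)) + (-sqrt(5) - 1) + (1 - sqrt(5)) + (0) + (0)] = 0/20 = 0
  <chi_5*chi_7, chi_8> = (1/20)[1*(4)*conj(2) + 1*(4)*conj(2) + 2*(-1)*conj(-sqrt(5)/2 - 1/2) + 2*(-1)*conj(-1/2 + sqrt(5)/2) + 2*(-1)*conj(-1/2 + sqrt(5)/2) + 2*(-1)*conj(-sqrt(5)/2 - 1/2) + 5*(0)*conj(0) + 5*(0)*conj(0)]
      = (1/20)[(8) + (8) + (1 + sqrt(5)) + (1 - sqrt(5)) + (1 - sqrt(5)) + (1 + sqrt(5)) + (0) + (0)] = 20/20 = 1
Hence the multiplicities are chi_6: 1, chi_8: 1. Dimension check: dim(chi_5)*dim(chi_7) = 2*2 = 4 and sum (mult * dim) = 1*2 + 1*2 = 4.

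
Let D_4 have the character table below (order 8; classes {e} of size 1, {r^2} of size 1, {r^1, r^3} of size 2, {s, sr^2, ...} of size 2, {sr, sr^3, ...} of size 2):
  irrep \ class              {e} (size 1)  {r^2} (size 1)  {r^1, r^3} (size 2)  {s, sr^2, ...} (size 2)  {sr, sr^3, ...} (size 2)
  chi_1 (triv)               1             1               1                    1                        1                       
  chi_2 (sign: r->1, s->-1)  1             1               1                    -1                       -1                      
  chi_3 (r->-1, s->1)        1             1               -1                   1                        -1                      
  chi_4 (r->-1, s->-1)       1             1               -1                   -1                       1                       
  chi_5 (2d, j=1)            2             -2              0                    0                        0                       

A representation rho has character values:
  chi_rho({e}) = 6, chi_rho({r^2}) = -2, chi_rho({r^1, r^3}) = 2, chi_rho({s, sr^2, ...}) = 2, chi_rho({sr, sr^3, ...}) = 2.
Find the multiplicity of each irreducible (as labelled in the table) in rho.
Multiplicities: chi_1: 2, chi_2: 0, chi_3: 0, chi_4: 0, chi_5: 2.

Solution. Use <chi_rho, chi> = (1/|G|) sum_C |C| * chi_rho(C) * conj(chi(C)) with |G| = 8 for each irreducible chi in the table:
  <chi_rho, chi_1> = (1/8)[1*(6)*conj(1) + 1*(-2)*conj(1) + 2*(2)*conj(1) + 2*(2)*conj(1) + 2*(2)*conj(1)]
      = (1/8)[(6) + (-2) + (4) + (4) + (4)] = 16/8 = 2
  <chi_rho, chi_2> = (1/8)[1*(6)*conj(1) + 1*(-2)*conj(1) + 2*(2)*conj(1) + 2*(2)*conj(-1) + 2*(2)*conj(-1)]
      = (1/8)[(6) + (-2) + (4) + (-4) + (-4)] = 0/8 = 0
  <chi_rho, chi_3> = (1/8)[1*(6)*conj(1) + 1*(-2)*conj(1) + 2*(2)*conj(-1) + 2*(2)*conj(1) + 2*(2)*conj(-1)]
      = (1/8)[(6) + (-2) + (-4) + (4) + (-4)] = 0/8 = 0
  <chi_rho, chi_4> = (1/8)[1*(6)*conj(1) + 1*(-2)*conj(1) + 2*(2)*conj(-1) + 2*(2)*conj(-1) + 2*(2)*conj(1)]
      = (1/8)[(6) + (-2) + (-4) + (-4) + (4)] = 0/8 = 0
  <chi_rho, chi_5> = (1/8)[1*(6)*conj(2) + 1*(-2)*conj(-2) + 2*(2)*conj(0) + 2*(2)*conj(0) + 2*(2)*conj(0)]
      = (1/8)[(12) + (4) + (0) + (0) + (0)] = 16/8 = 2
Dimension check: dim(rho) = sum (mult * dim) = 2*1 + 0*1 + 0*1 + 0*1 + 2*2 = 6 = chi_rho(e) = 6.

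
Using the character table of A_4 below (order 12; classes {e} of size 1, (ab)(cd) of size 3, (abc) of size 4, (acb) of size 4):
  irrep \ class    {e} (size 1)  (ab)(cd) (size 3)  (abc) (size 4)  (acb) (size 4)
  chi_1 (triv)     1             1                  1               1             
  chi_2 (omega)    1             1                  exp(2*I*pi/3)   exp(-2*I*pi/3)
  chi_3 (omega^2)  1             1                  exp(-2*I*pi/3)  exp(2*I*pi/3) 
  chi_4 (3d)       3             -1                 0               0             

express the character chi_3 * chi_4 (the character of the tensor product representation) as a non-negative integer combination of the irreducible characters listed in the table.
chi_3 tensor chi_4 = chi_4 (all other irreducibles have multiplicity 0).

Justification: The character of a tensor product is the pointwise product (chi_3 * chi_4)(C) = chi_3(C) * chi_4(C):
  {e}: (1)*(3), (ab)(cd): (1)*(-1), (abc): (exp(-2*I*pi/3))*(0), (acb): (exp(2*I*pi/3))*(0)
so (chi_3 * chi_4) takes values
  {e} -> 3, (ab)(cd) -> -1, (abc) -> 0, (acb) -> 0.
Now take the inner product of this character with each irreducible chi from the table, <chi_3*chi_4, chi> = (1/12) sum_C |C| (chi_3*chi_4)(C) conj(chi(C)):
  <chi_3*chi_4, chi_1> = (1/12)[1*(3)*conj(1) + 3*(-1)*conj(1) + 4*(0)*conj(1) + 4*(0)*conj(1)]
      = (1/12)[(3) + (-3) + (0) + (0)] = 0/12 = 0
  <chi_3*chi_4, chi_2> = (1/12)[1*(3)*conj(1) + 3*(-1)*conj(1) + 4*(0)*conj(exp(2*I*pi/3)) + 4*(0)*conj(exp(-2*I*pi/3))]
      = (1/12)[(3) + (-3) + (0) + (0)] = 0/12 = 0
  <chi_3*chi_4, chi_3> = (1/12)[1*(3)*conj(1) + 3*(-1)*conj(1) + 4*(0)*conj(exp(-2*I*pi/3)) + 4*(0)*conj(exp(2*I*pi/3))]
      = (1/12)[(3) + (-3) + (0) + (0)] = 0/12 = 0
  <chi_3*chi_4, chi_4> = (1/12)[1*(3)*conj(3) + 3*(-1)*conj(-1) + 4*(0)*conj(0) + 4*(0)*conj(0)]
      = (1/12)[(9) + (3) + (0) + (0)] = 12/12 = 1
(Exp terms are combined using exp(i*s)*conj(exp(i*t)) = exp(i*(s-t)), and sums of them are collapsed using the identity that for every m > 1 the m distinct m-th roots of unity sum to 0, e.g. 1 + exp(2*I*pi/3) + exp(-2*I*pi/3) = 0.)
Hence the multiplicities are chi_4: 1. Dimension check: dim(chi_3)*dim(chi_4) = 1*3 = 3 and sum (mult * dim) = 1*3 = 3.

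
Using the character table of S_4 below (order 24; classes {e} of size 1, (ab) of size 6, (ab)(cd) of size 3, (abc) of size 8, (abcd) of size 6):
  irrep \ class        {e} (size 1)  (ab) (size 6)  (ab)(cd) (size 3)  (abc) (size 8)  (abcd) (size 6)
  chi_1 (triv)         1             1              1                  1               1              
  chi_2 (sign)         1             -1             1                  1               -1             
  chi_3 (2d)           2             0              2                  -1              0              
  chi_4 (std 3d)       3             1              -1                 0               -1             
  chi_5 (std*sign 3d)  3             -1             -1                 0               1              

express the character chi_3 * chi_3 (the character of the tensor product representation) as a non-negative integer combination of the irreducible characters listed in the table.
chi_3 tensor chi_3 = chi_1 + chi_2 + chi_3 (all other irreducibles have multiplicity 0).

Argument: The character of a tensor product is the pointwise product (chi_3 * chi_3)(C) = chi_3(C) * chi_3(C):
  {e}: (2)*(2), (ab): (0)*(0), (ab)(cd): (2)*(2), (abc): (-1)*(-1), (abcd): (0)*(0)
so (chi_3 * chi_3) takes values
  {e} -> 4, (ab) -> 0, (ab)(cd) -> 4, (abc) -> 1, (abcd) -> 0.
Now take the inner product of this character with each irreducible chi from the table, <chi_3*chi_3, chi> = (1/24) sum_C |C| (chi_3*chi_3)(C) conj(chi(C)):
  <chi_3*chi_3, chi_1> = (1/24)[1*(4)*conj(1) + 6*(0)*conj(1) + 3*(4)*conj(1) + 8*(1)*conj(1) + 6*(0)*conj(1)]
      = (1/24)[(4) + (0) + (12) + (8) + (0)] = 24/24 = 1
  <chi_3*chi_3, chi_2> = (1/24)[1*(4)*conj(1) + 6*(0)*conj(-1) + 3*(4)*conj(1) + 8*(1)*conj(1) + 6*(0)*conj(-1)]
      = (1/24)[(4) + (0) + (12) + (8) + (0)] = 24/24 = 1
  <chi_3*chi_3, chi_3> = (1/24)[1*(4)*conj(2) + 6*(0)*conj(0) + 3*(4)*conj(2) + 8*(1)*conj(-1) + 6*(0)*conj(0)]
      = (1/24)[(8) + (0) + (24) + (-8) + (0)] = 24/24 = 1
  <chi_3*chi_3, chi_4> = (1/24)[1*(4)*conj(3) + 6*(0)*conj(1) + 3*(4)*conj(-1) + 8*(1)*conj(0) + 6*(0)*conj(-1)]
      = (1/24)[(12) + (0) + (-12) + (0) + (0)] = 0/24 = 0
  <chi_3*chi_3, chi_5> = (1/24)[1*(4)*conj(3) + 6*(0)*conj(-1) + 3*(4)*conj(-1) + 8*(1)*conj(0) + 6*(0)*conj(1)]
      = (1/24)[(12) + (0) + (-12) + (0) + (0)] = 0/24 = 0
Hence the multiplicities are chi_1: 1, chi_2: 1, chi_3: 1. Dimension check: dim(chi_3)*dim(chi_3) = 2*2 = 4 and sum (mult * dim) = 1*1 + 1*1 + 1*2 = 4.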